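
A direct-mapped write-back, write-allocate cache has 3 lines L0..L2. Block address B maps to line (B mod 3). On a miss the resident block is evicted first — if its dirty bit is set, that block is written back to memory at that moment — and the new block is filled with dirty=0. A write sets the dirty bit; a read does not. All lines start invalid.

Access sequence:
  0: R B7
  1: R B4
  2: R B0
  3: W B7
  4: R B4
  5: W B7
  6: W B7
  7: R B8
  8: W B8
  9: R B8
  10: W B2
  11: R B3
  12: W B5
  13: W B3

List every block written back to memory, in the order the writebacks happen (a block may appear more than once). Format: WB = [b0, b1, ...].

0: R B7 -> L1 miss  d=-]
1: R B4 -> L1 miss  d=-]
2: R B0 -> L0 miss  d=-]
3: W B7 -> L1 miss  d=D]
4: R B4 -> L1 miss wb->B7  d=-]
5: W B7 -> L1 miss  d=D]
6: W B7 -> L1 hit  d=D]
7: R B8 -> L2 miss  d=-]
8: W B8 -> L2 hit  d=D]
9: R B8 -> L2 hit  d=D]
10: W B2 -> L2 miss wb->B8  d=D]
11: R B3 -> L0 miss  d=-]
12: W B5 -> L2 miss wb->B2  d=D]
13: W B3 -> L0 hit  d=D]

WB = [7, 8, 2]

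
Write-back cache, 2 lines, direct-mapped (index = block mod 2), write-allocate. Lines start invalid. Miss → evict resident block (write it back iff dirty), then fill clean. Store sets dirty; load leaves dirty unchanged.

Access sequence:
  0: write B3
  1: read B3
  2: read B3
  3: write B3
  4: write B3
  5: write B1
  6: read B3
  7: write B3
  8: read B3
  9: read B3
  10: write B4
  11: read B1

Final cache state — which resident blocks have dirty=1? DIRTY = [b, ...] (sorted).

0: W B3 -> L1 miss  d=D]
1: R B3 -> L1 hit  d=D]
2: R B3 -> L1 hit  d=D]
3: W B3 -> L1 hit  d=D]
4: W B3 -> L1 hit  d=D]
5: W B1 -> L1 miss wb->B3  d=D]
6: R B3 -> L1 miss wb->B1  d=-]
7: W B3 -> L1 hit  d=D]
8: R B3 -> L1 hit  d=D]
9: R B3 -> L1 hit  d=D]
10: W B4 -> L0 miss  d=D]
11: R B1 -> L1 miss wb->B3  d=-]

DIRTY = [4]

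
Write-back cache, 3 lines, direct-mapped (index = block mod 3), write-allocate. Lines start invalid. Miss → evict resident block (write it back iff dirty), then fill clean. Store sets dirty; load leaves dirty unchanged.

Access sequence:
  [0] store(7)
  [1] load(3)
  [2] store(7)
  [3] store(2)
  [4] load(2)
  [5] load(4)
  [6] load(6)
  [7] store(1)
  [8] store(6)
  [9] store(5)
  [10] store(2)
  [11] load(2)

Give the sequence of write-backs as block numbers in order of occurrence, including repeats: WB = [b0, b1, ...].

WB = [7, 2, 5]

0: W B7 → L1 miss [D]
1: R B3 → L0 miss [-]
2: W B7 → L1 hit [D]
3: W B2 → L2 miss [D]
4: R B2 → L2 hit [D]
5: R B4 → L1 miss wb→B7 [-]
6: R B6 → L0 miss [-]
7: W B1 → L1 miss [D]
8: W B6 → L0 hit [D]
9: W B5 → L2 miss wb→B2 [D]
10: W B2 → L2 miss wb→B5 [D]
11: R B2 → L2 hit [D]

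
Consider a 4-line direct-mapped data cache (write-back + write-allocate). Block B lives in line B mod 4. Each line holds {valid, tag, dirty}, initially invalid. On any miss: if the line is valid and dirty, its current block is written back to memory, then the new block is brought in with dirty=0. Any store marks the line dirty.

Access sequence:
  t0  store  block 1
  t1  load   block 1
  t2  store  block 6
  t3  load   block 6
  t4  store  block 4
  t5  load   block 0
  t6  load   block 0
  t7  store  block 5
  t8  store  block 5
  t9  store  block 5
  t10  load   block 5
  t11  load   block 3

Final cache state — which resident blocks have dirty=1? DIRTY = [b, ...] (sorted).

0: W B1 → L1 miss [D]
1: R B1 → L1 hit [D]
2: W B6 → L2 miss [D]
3: R B6 → L2 hit [D]
4: W B4 → L0 miss [D]
5: R B0 → L0 miss wb→B4 [-]
6: R B0 → L0 hit [-]
7: W B5 → L1 miss wb→B1 [D]
8: W B5 → L1 hit [D]
9: W B5 → L1 hit [D]
10: R B5 → L1 hit [D]
11: R B3 → L3 miss [-]

DIRTY = [5, 6]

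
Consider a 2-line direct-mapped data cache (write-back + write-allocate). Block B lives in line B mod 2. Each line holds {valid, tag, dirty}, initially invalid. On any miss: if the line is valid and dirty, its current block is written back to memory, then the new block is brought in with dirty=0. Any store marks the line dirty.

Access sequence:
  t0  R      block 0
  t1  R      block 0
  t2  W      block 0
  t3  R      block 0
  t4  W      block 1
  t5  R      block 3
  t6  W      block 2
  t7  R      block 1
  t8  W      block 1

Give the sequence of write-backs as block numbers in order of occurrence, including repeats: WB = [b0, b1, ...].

WB = [1, 0]

0: R B0 -> L0 miss  d=-]
1: R B0 -> L0 hit  d=-]
2: W B0 -> L0 hit  d=D]
3: R B0 -> L0 hit  d=D]
4: W B1 -> L1 miss  d=D]
5: R B3 -> L1 miss wb->B1  d=-]
6: W B2 -> L0 miss wb->B0  d=D]
7: R B1 -> L1 miss  d=-]
8: W B1 -> L1 hit  d=D]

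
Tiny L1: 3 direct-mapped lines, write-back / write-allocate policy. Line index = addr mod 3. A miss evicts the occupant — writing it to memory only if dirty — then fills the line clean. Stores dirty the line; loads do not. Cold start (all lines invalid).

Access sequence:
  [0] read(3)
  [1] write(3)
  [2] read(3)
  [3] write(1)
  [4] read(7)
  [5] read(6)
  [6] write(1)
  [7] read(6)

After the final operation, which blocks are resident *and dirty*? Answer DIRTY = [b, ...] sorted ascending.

0: R B3 -> L0 miss  d=-]
1: W B3 -> L0 hit  d=D]
2: R B3 -> L0 hit  d=D]
3: W B1 -> L1 miss  d=D]
4: R B7 -> L1 miss wb->B1  d=-]
5: R B6 -> L0 miss wb->B3  d=-]
6: W B1 -> L1 miss  d=D]
7: R B6 -> L0 hit  d=-]

DIRTY = [1]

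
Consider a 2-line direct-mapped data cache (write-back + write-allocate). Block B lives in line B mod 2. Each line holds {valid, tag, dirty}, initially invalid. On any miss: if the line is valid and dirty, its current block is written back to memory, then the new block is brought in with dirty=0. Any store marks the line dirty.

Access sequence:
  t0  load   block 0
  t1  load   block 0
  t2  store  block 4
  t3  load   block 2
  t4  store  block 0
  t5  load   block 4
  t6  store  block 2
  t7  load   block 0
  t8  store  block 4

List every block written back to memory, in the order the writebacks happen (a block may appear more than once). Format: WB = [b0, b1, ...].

WB = [4, 0, 2]

0: R B0 -> L0 miss  d=-]
1: R B0 -> L0 hit  d=-]
2: W B4 -> L0 miss  d=D]
3: R B2 -> L0 miss wb->B4  d=-]
4: W B0 -> L0 miss  d=D]
5: R B4 -> L0 miss wb->B0  d=-]
6: W B2 -> L0 miss  d=D]
7: R B0 -> L0 miss wb->B2  d=-]
8: W B4 -> L0 miss  d=D]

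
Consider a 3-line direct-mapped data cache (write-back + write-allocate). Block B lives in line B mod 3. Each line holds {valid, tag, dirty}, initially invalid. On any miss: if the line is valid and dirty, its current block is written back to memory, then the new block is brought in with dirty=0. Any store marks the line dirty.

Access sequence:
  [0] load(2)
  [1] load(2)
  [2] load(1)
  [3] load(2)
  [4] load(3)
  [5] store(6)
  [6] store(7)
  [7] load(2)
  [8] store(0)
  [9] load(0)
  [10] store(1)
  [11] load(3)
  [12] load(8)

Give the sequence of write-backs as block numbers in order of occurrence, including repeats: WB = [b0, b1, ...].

WB = [6, 7, 0]

0: R B2 → L2 miss [-]
1: R B2 → L2 hit [-]
2: R B1 → L1 miss [-]
3: R B2 → L2 hit [-]
4: R B3 → L0 miss [-]
5: W B6 → L0 miss [D]
6: W B7 → L1 miss [D]
7: R B2 → L2 hit [-]
8: W B0 → L0 miss wb→B6 [D]
9: R B0 → L0 hit [D]
10: W B1 → L1 miss wb→B7 [D]
11: R B3 → L0 miss wb→B0 [-]
12: R B8 → L2 miss [-]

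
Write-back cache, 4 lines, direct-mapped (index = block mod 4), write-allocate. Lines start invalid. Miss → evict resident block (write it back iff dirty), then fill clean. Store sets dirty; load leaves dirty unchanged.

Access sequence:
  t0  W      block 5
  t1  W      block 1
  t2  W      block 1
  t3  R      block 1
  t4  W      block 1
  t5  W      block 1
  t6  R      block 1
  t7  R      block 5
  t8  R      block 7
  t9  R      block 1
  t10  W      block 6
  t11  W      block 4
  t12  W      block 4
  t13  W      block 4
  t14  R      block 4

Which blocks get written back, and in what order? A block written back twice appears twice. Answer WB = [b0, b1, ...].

WB = [5, 1]

0: W B5 → L1 miss [D]
1: W B1 → L1 miss wb→B5 [D]
2: W B1 → L1 hit [D]
3: R B1 → L1 hit [D]
4: W B1 → L1 hit [D]
5: W B1 → L1 hit [D]
6: R B1 → L1 hit [D]
7: R B5 → L1 miss wb→B1 [-]
8: R B7 → L3 miss [-]
9: R B1 → L1 miss [-]
10: W B6 → L2 miss [D]
11: W B4 → L0 miss [D]
12: W B4 → L0 hit [D]
13: W B4 → L0 hit [D]
14: R B4 → L0 hit [D]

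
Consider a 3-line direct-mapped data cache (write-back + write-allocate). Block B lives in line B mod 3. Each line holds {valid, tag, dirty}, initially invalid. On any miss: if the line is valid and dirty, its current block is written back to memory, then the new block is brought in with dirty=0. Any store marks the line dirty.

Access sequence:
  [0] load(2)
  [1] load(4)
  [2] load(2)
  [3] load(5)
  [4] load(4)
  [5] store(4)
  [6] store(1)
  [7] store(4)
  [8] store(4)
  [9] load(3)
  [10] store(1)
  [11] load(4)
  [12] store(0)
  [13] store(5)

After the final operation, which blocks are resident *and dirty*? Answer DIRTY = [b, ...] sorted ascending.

0: R B2 → L2 miss [-]
1: R B4 → L1 miss [-]
2: R B2 → L2 hit [-]
3: R B5 → L2 miss [-]
4: R B4 → L1 hit [-]
5: W B4 → L1 hit [D]
6: W B1 → L1 miss wb→B4 [D]
7: W B4 → L1 miss wb→B1 [D]
8: W B4 → L1 hit [D]
9: R B3 → L0 miss [-]
10: W B1 → L1 miss wb→B4 [D]
11: R B4 → L1 miss wb→B1 [-]
12: W B0 → L0 miss [D]
13: W B5 → L2 hit [D]

DIRTY = [0, 5]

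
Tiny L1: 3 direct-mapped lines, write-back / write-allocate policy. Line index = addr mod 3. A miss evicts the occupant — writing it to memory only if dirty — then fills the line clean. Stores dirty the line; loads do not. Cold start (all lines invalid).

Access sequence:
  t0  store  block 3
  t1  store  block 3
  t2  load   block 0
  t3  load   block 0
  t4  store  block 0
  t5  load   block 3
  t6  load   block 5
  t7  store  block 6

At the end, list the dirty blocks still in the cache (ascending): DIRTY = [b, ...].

DIRTY = [6]

0: W B3 -> L0 miss  d=D]
1: W B3 -> L0 hit  d=D]
2: R B0 -> L0 miss wb->B3  d=-]
3: R B0 -> L0 hit  d=-]
4: W B0 -> L0 hit  d=D]
5: R B3 -> L0 miss wb->B0  d=-]
6: R B5 -> L2 miss  d=-]
7: W B6 -> L0 miss  d=D]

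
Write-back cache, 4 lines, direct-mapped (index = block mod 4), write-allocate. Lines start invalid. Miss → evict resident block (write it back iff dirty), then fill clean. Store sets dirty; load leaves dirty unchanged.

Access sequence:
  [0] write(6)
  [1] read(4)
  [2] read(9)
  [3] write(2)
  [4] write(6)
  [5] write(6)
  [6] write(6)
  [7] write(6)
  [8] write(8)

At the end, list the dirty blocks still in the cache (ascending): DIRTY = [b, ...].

DIRTY = [6, 8]

0: W B6 → L2 miss [D]
1: R B4 → L0 miss [-]
2: R B9 → L1 miss [-]
3: W B2 → L2 miss wb→B6 [D]
4: W B6 → L2 miss wb→B2 [D]
5: W B6 → L2 hit [D]
6: W B6 → L2 hit [D]
7: W B6 → L2 hit [D]
8: W B8 → L0 miss [D]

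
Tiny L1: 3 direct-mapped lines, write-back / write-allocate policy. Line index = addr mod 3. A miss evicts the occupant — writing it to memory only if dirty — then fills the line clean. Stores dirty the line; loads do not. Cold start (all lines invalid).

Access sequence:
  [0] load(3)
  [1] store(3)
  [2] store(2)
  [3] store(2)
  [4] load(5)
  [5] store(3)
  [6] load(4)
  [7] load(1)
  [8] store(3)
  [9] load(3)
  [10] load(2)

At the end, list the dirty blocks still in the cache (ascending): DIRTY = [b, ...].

DIRTY = [3]

0: R B3 -> L0 miss  d=-]
1: W B3 -> L0 hit  d=D]
2: W B2 -> L2 miss  d=D]
3: W B2 -> L2 hit  d=D]
4: R B5 -> L2 miss wb->B2  d=-]
5: W B3 -> L0 hit  d=D]
6: R B4 -> L1 miss  d=-]
7: R B1 -> L1 miss  d=-]
8: W B3 -> L0 hit  d=D]
9: R B3 -> L0 hit  d=D]
10: R B2 -> L2 miss  d=-]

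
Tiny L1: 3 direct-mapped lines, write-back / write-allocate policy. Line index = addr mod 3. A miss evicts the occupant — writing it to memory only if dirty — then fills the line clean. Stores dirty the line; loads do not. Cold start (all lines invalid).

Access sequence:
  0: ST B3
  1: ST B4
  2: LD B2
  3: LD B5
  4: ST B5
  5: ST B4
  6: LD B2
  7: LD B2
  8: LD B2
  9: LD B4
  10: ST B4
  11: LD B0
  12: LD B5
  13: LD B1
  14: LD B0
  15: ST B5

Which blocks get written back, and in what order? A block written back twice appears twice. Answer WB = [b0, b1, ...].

WB = [5, 3, 4]

  0 | W B3 → L0 miss [D]
  1 | W B4 → L1 miss [D]
  2 | R B2 → L2 miss [-]
  3 | R B5 → L2 miss [-]
  4 | W B5 → L2 hit [D]
  5 | W B4 → L1 hit [D]
  6 | R B2 → L2 miss wb→B5 [-]
  7 | R B2 → L2 hit [-]
  8 | R B2 → L2 hit [-]
  9 | R B4 → L1 hit [D]
  10 | W B4 → L1 hit [D]
  11 | R B0 → L0 miss wb→B3 [-]
  12 | R B5 → L2 miss [-]
  13 | R B1 → L1 miss wb→B4 [-]
  14 | R B0 → L0 hit [-]
  15 | W B5 → L2 hit [D]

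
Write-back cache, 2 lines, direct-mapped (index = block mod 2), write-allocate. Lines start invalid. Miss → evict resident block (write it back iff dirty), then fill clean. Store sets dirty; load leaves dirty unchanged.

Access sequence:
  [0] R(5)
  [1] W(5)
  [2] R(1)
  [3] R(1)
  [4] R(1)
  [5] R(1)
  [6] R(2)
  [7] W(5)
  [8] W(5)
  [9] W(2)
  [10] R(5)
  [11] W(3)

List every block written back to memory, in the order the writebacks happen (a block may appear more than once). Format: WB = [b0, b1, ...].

WB = [5, 5]

0: R B5 -> L1 miss  d=-]
1: W B5 -> L1 hit  d=D]
2: R B1 -> L1 miss wb->B5  d=-]
3: R B1 -> L1 hit  d=-]
4: R B1 -> L1 hit  d=-]
5: R B1 -> L1 hit  d=-]
6: R B2 -> L0 miss  d=-]
7: W B5 -> L1 miss  d=D]
8: W B5 -> L1 hit  d=D]
9: W B2 -> L0 hit  d=D]
10: R B5 -> L1 hit  d=D]
11: W B3 -> L1 miss wb->B5  d=D]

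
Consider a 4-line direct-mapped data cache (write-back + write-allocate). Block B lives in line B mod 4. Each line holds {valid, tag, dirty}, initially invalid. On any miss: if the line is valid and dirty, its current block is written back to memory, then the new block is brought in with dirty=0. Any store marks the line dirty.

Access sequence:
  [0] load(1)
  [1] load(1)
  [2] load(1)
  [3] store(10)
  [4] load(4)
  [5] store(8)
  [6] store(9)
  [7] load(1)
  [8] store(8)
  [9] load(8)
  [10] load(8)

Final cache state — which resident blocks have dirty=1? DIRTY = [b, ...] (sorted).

DIRTY = [8, 10]

0: R B1 -> L1 miss  d=-]
1: R B1 -> L1 hit  d=-]
2: R B1 -> L1 hit  d=-]
3: W B10 -> L2 miss  d=D]
4: R B4 -> L0 miss  d=-]
5: W B8 -> L0 miss  d=D]
6: W B9 -> L1 miss  d=D]
7: R B1 -> L1 miss wb->B9  d=-]
8: W B8 -> L0 hit  d=D]
9: R B8 -> L0 hit  d=D]
10: R B8 -> L0 hit  d=D]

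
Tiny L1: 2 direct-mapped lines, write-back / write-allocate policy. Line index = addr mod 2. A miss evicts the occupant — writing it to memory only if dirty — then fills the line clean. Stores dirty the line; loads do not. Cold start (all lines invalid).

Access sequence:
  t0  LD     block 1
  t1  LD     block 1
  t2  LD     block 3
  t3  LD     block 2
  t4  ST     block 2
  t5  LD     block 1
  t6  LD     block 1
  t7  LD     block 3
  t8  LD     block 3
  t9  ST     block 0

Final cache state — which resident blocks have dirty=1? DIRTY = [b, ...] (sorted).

DIRTY = [0]

  0 | R B1 → L1 miss [-]
  1 | R B1 → L1 hit [-]
  2 | R B3 → L1 miss [-]
  3 | R B2 → L0 miss [-]
  4 | W B2 → L0 hit [D]
  5 | R B1 → L1 miss [-]
  6 | R B1 → L1 hit [-]
  7 | R B3 → L1 miss [-]
  8 | R B3 → L1 hit [-]
  9 | W B0 → L0 miss wb→B2 [D]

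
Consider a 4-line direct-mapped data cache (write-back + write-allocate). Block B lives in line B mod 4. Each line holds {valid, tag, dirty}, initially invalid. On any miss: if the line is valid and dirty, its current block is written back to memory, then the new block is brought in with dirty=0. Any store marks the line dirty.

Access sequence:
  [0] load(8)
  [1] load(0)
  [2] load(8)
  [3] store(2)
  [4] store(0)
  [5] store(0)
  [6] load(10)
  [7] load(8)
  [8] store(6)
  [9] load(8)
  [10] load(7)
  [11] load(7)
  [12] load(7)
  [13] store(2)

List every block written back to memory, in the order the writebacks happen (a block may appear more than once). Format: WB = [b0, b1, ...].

0: R B8 -> L0 miss  d=-]
1: R B0 -> L0 miss  d=-]
2: R B8 -> L0 miss  d=-]
3: W B2 -> L2 miss  d=D]
4: W B0 -> L0 miss  d=D]
5: W B0 -> L0 hit  d=D]
6: R B10 -> L2 miss wb->B2  d=-]
7: R B8 -> L0 miss wb->B0  d=-]
8: W B6 -> L2 miss  d=D]
9: R B8 -> L0 hit  d=-]
10: R B7 -> L3 miss  d=-]
11: R B7 -> L3 hit  d=-]
12: R B7 -> L3 hit  d=-]
13: W B2 -> L2 miss wb->B6  d=D]

WB = [2, 0, 6]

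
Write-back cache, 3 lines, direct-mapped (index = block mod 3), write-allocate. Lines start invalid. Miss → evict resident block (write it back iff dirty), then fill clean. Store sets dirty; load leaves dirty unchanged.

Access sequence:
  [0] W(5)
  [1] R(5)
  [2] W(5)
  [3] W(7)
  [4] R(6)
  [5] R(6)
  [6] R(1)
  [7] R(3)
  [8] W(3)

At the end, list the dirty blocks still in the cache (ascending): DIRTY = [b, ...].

DIRTY = [3, 5]

0: W B5 → L2 miss [D]
1: R B5 → L2 hit [D]
2: W B5 → L2 hit [D]
3: W B7 → L1 miss [D]
4: R B6 → L0 miss [-]
5: R B6 → L0 hit [-]
6: R B1 → L1 miss wb→B7 [-]
7: R B3 → L0 miss [-]
8: W B3 → L0 hit [D]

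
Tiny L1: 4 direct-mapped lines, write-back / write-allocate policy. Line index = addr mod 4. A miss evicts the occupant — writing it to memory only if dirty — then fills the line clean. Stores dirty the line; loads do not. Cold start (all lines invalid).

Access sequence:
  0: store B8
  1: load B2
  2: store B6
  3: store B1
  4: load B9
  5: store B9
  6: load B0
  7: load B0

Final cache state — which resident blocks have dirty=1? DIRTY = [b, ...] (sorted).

0: W B8 -> L0 miss  d=D]
1: R B2 -> L2 miss  d=-]
2: W B6 -> L2 miss  d=D]
3: W B1 -> L1 miss  d=D]
4: R B9 -> L1 miss wb->B1  d=-]
5: W B9 -> L1 hit  d=D]
6: R B0 -> L0 miss wb->B8  d=-]
7: R B0 -> L0 hit  d=-]

DIRTY = [6, 9]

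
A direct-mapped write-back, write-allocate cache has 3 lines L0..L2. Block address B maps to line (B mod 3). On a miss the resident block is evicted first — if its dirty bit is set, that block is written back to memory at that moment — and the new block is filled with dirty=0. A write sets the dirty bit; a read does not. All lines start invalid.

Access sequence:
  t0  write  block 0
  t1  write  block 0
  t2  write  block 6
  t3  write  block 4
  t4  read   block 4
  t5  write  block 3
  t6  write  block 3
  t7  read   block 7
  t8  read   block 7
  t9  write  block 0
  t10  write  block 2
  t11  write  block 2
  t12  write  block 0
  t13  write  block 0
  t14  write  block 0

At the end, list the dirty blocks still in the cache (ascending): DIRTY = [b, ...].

DIRTY = [0, 2]

0: W B0 -> L0 miss  d=D]
1: W B0 -> L0 hit  d=D]
2: W B6 -> L0 miss wb->B0  d=D]
3: W B4 -> L1 miss  d=D]
4: R B4 -> L1 hit  d=D]
5: W B3 -> L0 miss wb->B6  d=D]
6: W B3 -> L0 hit  d=D]
7: R B7 -> L1 miss wb->B4  d=-]
8: R B7 -> L1 hit  d=-]
9: W B0 -> L0 miss wb->B3  d=D]
10: W B2 -> L2 miss  d=D]
11: W B2 -> L2 hit  d=D]
12: W B0 -> L0 hit  d=D]
13: W B0 -> L0 hit  d=D]
14: W B0 -> L0 hit  d=D]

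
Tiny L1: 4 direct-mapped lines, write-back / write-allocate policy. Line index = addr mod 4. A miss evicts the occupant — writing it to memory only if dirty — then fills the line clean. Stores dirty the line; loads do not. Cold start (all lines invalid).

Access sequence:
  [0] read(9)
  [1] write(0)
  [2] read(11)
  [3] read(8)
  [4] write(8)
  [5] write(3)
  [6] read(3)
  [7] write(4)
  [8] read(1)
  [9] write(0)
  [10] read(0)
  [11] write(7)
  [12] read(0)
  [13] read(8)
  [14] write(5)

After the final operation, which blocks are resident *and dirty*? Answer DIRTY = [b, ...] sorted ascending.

DIRTY = [5, 7]

0: R B9 -> L1 miss  d=-]
1: W B0 -> L0 miss  d=D]
2: R B11 -> L3 miss  d=-]
3: R B8 -> L0 miss wb->B0  d=-]
4: W B8 -> L0 hit  d=D]
5: W B3 -> L3 miss  d=D]
6: R B3 -> L3 hit  d=D]
7: W B4 -> L0 miss wb->B8  d=D]
8: R B1 -> L1 miss  d=-]
9: W B0 -> L0 miss wb->B4  d=D]
10: R B0 -> L0 hit  d=D]
11: W B7 -> L3 miss wb->B3  d=D]
12: R B0 -> L0 hit  d=D]
13: R B8 -> L0 miss wb->B0  d=-]
14: W B5 -> L1 miss  d=D]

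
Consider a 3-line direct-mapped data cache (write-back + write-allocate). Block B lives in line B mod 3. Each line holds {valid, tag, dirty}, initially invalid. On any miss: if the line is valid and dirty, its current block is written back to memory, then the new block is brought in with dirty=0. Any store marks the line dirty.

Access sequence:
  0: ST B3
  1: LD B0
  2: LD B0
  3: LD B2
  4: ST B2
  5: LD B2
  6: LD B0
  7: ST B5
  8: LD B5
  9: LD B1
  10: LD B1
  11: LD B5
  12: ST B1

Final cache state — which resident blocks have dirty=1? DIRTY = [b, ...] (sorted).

0: W B3 -> L0 miss  d=D]
1: R B0 -> L0 miss wb->B3  d=-]
2: R B0 -> L0 hit  d=-]
3: R B2 -> L2 miss  d=-]
4: W B2 -> L2 hit  d=D]
5: R B2 -> L2 hit  d=D]
6: R B0 -> L0 hit  d=-]
7: W B5 -> L2 miss wb->B2  d=D]
8: R B5 -> L2 hit  d=D]
9: R B1 -> L1 miss  d=-]
10: R B1 -> L1 hit  d=-]
11: R B5 -> L2 hit  d=D]
12: W B1 -> L1 hit  d=D]

DIRTY = [1, 5]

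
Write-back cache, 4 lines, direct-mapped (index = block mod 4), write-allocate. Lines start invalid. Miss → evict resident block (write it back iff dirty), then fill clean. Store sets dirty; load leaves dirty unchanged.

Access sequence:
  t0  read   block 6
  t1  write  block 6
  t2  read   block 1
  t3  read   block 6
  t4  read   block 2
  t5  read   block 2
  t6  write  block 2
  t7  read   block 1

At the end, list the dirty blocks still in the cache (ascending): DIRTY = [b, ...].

DIRTY = [2]

0: R B6 -> L2 miss  d=-]
1: W B6 -> L2 hit  d=D]
2: R B1 -> L1 miss  d=-]
3: R B6 -> L2 hit  d=D]
4: R B2 -> L2 miss wb->B6  d=-]
5: R B2 -> L2 hit  d=-]
6: W B2 -> L2 hit  d=D]
7: R B1 -> L1 hit  d=-]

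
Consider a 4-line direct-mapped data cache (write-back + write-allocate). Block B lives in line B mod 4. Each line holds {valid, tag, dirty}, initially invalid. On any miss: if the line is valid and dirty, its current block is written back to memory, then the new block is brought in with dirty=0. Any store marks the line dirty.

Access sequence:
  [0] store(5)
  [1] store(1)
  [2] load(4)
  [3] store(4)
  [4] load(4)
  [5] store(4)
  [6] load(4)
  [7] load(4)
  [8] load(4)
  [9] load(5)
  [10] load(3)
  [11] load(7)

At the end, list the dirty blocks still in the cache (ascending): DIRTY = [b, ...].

0: W B5 → L1 miss [D]
1: W B1 → L1 miss wb→B5 [D]
2: R B4 → L0 miss [-]
3: W B4 → L0 hit [D]
4: R B4 → L0 hit [D]
5: W B4 → L0 hit [D]
6: R B4 → L0 hit [D]
7: R B4 → L0 hit [D]
8: R B4 → L0 hit [D]
9: R B5 → L1 miss wb→B1 [-]
10: R B3 → L3 miss [-]
11: R B7 → L3 miss [-]

DIRTY = [4]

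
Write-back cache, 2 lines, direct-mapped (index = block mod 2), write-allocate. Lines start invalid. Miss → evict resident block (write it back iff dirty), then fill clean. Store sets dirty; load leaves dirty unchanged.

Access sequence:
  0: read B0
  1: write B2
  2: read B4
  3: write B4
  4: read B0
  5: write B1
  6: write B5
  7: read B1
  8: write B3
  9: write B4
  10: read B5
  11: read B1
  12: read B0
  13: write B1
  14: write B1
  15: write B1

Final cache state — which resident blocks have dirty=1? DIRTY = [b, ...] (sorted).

DIRTY = [1]

0: R B0 -> L0 miss  d=-]
1: W B2 -> L0 miss  d=D]
2: R B4 -> L0 miss wb->B2  d=-]
3: W B4 -> L0 hit  d=D]
4: R B0 -> L0 miss wb->B4  d=-]
5: W B1 -> L1 miss  d=D]
6: W B5 -> L1 miss wb->B1  d=D]
7: R B1 -> L1 miss wb->B5  d=-]
8: W B3 -> L1 miss  d=D]
9: W B4 -> L0 miss  d=D]
10: R B5 -> L1 miss wb->B3  d=-]
11: R B1 -> L1 miss  d=-]
12: R B0 -> L0 miss wb->B4  d=-]
13: W B1 -> L1 hit  d=D]
14: W B1 -> L1 hit  d=D]
15: W B1 -> L1 hit  d=D]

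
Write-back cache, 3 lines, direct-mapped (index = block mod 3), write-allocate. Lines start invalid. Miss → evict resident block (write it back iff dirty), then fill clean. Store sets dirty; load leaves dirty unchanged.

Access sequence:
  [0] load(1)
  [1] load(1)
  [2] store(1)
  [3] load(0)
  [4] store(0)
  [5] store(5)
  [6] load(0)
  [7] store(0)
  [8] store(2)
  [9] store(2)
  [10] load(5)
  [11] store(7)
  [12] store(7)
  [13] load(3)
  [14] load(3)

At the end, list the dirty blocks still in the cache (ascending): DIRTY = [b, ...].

  0 | R B1 → L1 miss [-]
  1 | R B1 → L1 hit [-]
  2 | W B1 → L1 hit [D]
  3 | R B0 → L0 miss [-]
  4 | W B0 → L0 hit [D]
  5 | W B5 → L2 miss [D]
  6 | R B0 → L0 hit [D]
  7 | W B0 → L0 hit [D]
  8 | W B2 → L2 miss wb→B5 [D]
  9 | W B2 → L2 hit [D]
  10 | R B5 → L2 miss wb→B2 [-]
  11 | W B7 → L1 miss wb→B1 [D]
  12 | W B7 → L1 hit [D]
  13 | R B3 → L0 miss wb→B0 [-]
  14 | R B3 → L0 hit [-]

DIRTY = [7]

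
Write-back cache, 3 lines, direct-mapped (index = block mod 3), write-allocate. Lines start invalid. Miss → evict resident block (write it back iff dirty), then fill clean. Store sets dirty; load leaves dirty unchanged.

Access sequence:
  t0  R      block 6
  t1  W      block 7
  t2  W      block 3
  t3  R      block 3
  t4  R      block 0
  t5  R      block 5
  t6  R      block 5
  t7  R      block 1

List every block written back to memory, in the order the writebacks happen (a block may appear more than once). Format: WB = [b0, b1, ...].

0: R B6 -> L0 miss  d=-]
1: W B7 -> L1 miss  d=D]
2: W B3 -> L0 miss  d=D]
3: R B3 -> L0 hit  d=D]
4: R B0 -> L0 miss wb->B3  d=-]
5: R B5 -> L2 miss  d=-]
6: R B5 -> L2 hit  d=-]
7: R B1 -> L1 miss wb->B7  d=-]

WB = [3, 7]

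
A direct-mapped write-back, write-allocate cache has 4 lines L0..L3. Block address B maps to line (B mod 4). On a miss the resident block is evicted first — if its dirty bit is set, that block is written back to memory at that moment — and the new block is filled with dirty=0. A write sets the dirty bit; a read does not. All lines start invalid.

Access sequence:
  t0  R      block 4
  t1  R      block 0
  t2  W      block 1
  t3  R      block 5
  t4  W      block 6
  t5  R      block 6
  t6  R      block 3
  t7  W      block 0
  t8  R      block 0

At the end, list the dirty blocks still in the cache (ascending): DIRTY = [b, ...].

DIRTY = [0, 6]

0: R B4 -> L0 miss  d=-]
1: R B0 -> L0 miss  d=-]
2: W B1 -> L1 miss  d=D]
3: R B5 -> L1 miss wb->B1  d=-]
4: W B6 -> L2 miss  d=D]
5: R B6 -> L2 hit  d=D]
6: R B3 -> L3 miss  d=-]
7: W B0 -> L0 hit  d=D]
8: R B0 -> L0 hit  d=D]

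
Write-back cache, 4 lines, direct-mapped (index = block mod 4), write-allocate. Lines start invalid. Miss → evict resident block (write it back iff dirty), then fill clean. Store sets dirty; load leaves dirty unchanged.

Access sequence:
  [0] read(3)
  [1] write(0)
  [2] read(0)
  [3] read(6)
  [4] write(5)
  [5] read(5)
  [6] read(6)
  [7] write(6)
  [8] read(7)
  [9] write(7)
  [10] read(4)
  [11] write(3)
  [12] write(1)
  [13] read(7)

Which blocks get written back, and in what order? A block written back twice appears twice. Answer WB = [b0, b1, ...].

  0 | R B3 → L3 miss [-]
  1 | W B0 → L0 miss [D]
  2 | R B0 → L0 hit [D]
  3 | R B6 → L2 miss [-]
  4 | W B5 → L1 miss [D]
  5 | R B5 → L1 hit [D]
  6 | R B6 → L2 hit [-]
  7 | W B6 → L2 hit [D]
  8 | R B7 → L3 miss [-]
  9 | W B7 → L3 hit [D]
  10 | R B4 → L0 miss wb→B0 [-]
  11 | W B3 → L3 miss wb→B7 [D]
  12 | W B1 → L1 miss wb→B5 [D]
  13 | R B7 → L3 miss wb→B3 [-]

WB = [0, 7, 5, 3]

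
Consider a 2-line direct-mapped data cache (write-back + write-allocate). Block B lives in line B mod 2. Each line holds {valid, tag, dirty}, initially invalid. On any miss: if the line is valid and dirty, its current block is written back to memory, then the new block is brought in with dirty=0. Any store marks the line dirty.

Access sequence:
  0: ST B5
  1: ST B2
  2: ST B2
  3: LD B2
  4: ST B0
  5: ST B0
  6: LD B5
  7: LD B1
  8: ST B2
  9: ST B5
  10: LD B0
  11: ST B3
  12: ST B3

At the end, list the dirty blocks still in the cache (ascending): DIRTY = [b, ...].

  0 | W B5 → L1 miss [D]
  1 | W B2 → L0 miss [D]
  2 | W B2 → L0 hit [D]
  3 | R B2 → L0 hit [D]
  4 | W B0 → L0 miss wb→B2 [D]
  5 | W B0 → L0 hit [D]
  6 | R B5 → L1 hit [D]
  7 | R B1 → L1 miss wb→B5 [-]
  8 | W B2 → L0 miss wb→B0 [D]
  9 | W B5 → L1 miss [D]
  10 | R B0 → L0 miss wb→B2 [-]
  11 | W B3 → L1 miss wb→B5 [D]
  12 | W B3 → L1 hit [D]

DIRTY = [3]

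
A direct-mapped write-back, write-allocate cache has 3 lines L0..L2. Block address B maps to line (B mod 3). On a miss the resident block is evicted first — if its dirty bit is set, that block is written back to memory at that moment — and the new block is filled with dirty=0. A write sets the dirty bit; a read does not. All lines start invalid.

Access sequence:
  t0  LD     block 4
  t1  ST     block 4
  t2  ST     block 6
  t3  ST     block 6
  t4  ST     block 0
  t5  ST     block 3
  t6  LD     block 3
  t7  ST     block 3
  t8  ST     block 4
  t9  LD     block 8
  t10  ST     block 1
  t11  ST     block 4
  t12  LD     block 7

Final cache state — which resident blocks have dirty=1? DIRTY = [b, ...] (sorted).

  0 | R B4 → L1 miss [-]
  1 | W B4 → L1 hit [D]
  2 | W B6 → L0 miss [D]
  3 | W B6 → L0 hit [D]
  4 | W B0 → L0 miss wb→B6 [D]
  5 | W B3 → L0 miss wb→B0 [D]
  6 | R B3 → L0 hit [D]
  7 | W B3 → L0 hit [D]
  8 | W B4 → L1 hit [D]
  9 | R B8 → L2 miss [-]
  10 | W B1 → L1 miss wb→B4 [D]
  11 | W B4 → L1 miss wb→B1 [D]
  12 | R B7 → L1 miss wb→B4 [-]

DIRTY = [3]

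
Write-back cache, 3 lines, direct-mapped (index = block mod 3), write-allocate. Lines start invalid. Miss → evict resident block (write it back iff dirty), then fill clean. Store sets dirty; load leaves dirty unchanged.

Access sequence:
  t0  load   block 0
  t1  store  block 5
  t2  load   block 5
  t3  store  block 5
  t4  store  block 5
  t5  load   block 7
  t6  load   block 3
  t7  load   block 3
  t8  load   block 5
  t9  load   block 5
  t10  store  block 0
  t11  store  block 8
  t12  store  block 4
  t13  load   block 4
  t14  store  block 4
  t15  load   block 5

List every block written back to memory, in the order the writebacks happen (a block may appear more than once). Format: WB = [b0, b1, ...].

0: R B0 -> L0 miss  d=-]
1: W B5 -> L2 miss  d=D]
2: R B5 -> L2 hit  d=D]
3: W B5 -> L2 hit  d=D]
4: W B5 -> L2 hit  d=D]
5: R B7 -> L1 miss  d=-]
6: R B3 -> L0 miss  d=-]
7: R B3 -> L0 hit  d=-]
8: R B5 -> L2 hit  d=D]
9: R B5 -> L2 hit  d=D]
10: W B0 -> L0 miss  d=D]
11: W B8 -> L2 miss wb->B5  d=D]
12: W B4 -> L1 miss  d=D]
13: R B4 -> L1 hit  d=D]
14: W B4 -> L1 hit  d=D]
15: R B5 -> L2 miss wb->B8  d=-]

WB = [5, 8]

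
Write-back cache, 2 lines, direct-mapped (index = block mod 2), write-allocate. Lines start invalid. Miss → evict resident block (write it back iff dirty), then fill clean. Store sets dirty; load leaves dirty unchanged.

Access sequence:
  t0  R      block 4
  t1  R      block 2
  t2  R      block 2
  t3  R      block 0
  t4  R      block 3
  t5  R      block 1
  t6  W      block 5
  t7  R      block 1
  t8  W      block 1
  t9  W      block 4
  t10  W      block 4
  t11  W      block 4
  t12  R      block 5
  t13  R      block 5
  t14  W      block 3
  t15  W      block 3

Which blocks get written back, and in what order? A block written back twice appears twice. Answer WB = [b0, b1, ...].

  0 | R B4 → L0 miss [-]
  1 | R B2 → L0 miss [-]
  2 | R B2 → L0 hit [-]
  3 | R B0 → L0 miss [-]
  4 | R B3 → L1 miss [-]
  5 | R B1 → L1 miss [-]
  6 | W B5 → L1 miss [D]
  7 | R B1 → L1 miss wb→B5 [-]
  8 | W B1 → L1 hit [D]
  9 | W B4 → L0 miss [D]
  10 | W B4 → L0 hit [D]
  11 | W B4 → L0 hit [D]
  12 | R B5 → L1 miss wb→B1 [-]
  13 | R B5 → L1 hit [-]
  14 | W B3 → L1 miss [D]
  15 | W B3 → L1 hit [D]

WB = [5, 1]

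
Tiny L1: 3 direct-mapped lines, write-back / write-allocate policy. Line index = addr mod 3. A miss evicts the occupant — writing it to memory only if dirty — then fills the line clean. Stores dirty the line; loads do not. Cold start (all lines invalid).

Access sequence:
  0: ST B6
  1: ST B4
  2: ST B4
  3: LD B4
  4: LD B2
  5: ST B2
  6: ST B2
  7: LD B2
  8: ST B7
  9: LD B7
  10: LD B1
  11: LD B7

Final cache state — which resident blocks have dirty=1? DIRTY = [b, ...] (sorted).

DIRTY = [2, 6]

0: W B6 -> L0 miss  d=D]
1: W B4 -> L1 miss  d=D]
2: W B4 -> L1 hit  d=D]
3: R B4 -> L1 hit  d=D]
4: R B2 -> L2 miss  d=-]
5: W B2 -> L2 hit  d=D]
6: W B2 -> L2 hit  d=D]
7: R B2 -> L2 hit  d=D]
8: W B7 -> L1 miss wb->B4  d=D]
9: R B7 -> L1 hit  d=D]
10: R B1 -> L1 miss wb->B7  d=-]
11: R B7 -> L1 miss  d=-]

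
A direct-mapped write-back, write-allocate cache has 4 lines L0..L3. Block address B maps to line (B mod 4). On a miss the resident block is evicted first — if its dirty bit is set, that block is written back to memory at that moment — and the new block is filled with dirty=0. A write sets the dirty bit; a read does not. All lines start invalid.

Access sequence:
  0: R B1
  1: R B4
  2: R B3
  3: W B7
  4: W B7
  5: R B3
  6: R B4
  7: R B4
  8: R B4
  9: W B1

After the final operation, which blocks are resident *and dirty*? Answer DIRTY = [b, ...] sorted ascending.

DIRTY = [1]

0: R B1 → L1 miss [-]
1: R B4 → L0 miss [-]
2: R B3 → L3 miss [-]
3: W B7 → L3 miss [D]
4: W B7 → L3 hit [D]
5: R B3 → L3 miss wb→B7 [-]
6: R B4 → L0 hit [-]
7: R B4 → L0 hit [-]
8: R B4 → L0 hit [-]
9: W B1 → L1 hit [D]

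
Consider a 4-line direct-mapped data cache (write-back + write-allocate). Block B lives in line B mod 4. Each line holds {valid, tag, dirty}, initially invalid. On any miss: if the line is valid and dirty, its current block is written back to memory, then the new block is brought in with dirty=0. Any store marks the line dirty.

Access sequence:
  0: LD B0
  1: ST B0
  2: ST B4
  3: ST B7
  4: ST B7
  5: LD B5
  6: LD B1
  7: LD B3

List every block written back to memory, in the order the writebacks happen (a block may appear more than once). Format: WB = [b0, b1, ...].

  0 | R B0 → L0 miss [-]
  1 | W B0 → L0 hit [D]
  2 | W B4 → L0 miss wb→B0 [D]
  3 | W B7 → L3 miss [D]
  4 | W B7 → L3 hit [D]
  5 | R B5 → L1 miss [-]
  6 | R B1 → L1 miss [-]
  7 | R B3 → L3 miss wb→B7 [-]

WB = [0, 7]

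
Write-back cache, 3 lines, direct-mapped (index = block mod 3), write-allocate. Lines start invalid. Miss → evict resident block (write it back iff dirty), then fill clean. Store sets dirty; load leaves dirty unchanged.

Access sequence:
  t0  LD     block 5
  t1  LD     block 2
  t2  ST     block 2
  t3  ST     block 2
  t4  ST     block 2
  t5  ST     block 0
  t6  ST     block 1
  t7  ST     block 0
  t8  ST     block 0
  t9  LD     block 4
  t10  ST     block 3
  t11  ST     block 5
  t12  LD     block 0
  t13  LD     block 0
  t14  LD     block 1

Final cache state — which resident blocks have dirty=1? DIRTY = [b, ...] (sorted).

0: R B5 -> L2 miss  d=-]
1: R B2 -> L2 miss  d=-]
2: W B2 -> L2 hit  d=D]
3: W B2 -> L2 hit  d=D]
4: W B2 -> L2 hit  d=D]
5: W B0 -> L0 miss  d=D]
6: W B1 -> L1 miss  d=D]
7: W B0 -> L0 hit  d=D]
8: W B0 -> L0 hit  d=D]
9: R B4 -> L1 miss wb->B1  d=-]
10: W B3 -> L0 miss wb->B0  d=D]
11: W B5 -> L2 miss wb->B2  d=D]
12: R B0 -> L0 miss wb->B3  d=-]
13: R B0 -> L0 hit  d=-]
14: R B1 -> L1 miss  d=-]

DIRTY = [5]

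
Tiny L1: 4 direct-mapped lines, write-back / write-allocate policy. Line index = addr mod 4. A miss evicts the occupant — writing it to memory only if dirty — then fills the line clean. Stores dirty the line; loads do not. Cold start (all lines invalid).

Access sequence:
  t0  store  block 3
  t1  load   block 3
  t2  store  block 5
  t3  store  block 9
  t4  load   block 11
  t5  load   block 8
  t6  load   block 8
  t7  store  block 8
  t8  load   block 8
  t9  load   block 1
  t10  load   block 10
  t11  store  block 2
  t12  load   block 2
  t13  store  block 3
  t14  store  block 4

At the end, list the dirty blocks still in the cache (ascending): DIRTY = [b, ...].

0: W B3 → L3 miss [D]
1: R B3 → L3 hit [D]
2: W B5 → L1 miss [D]
3: W B9 → L1 miss wb→B5 [D]
4: R B11 → L3 miss wb→B3 [-]
5: R B8 → L0 miss [-]
6: R B8 → L0 hit [-]
7: W B8 → L0 hit [D]
8: R B8 → L0 hit [D]
9: R B1 → L1 miss wb→B9 [-]
10: R B10 → L2 miss [-]
11: W B2 → L2 miss [D]
12: R B2 → L2 hit [D]
13: W B3 → L3 miss [D]
14: W B4 → L0 miss wb→B8 [D]

DIRTY = [2, 3, 4]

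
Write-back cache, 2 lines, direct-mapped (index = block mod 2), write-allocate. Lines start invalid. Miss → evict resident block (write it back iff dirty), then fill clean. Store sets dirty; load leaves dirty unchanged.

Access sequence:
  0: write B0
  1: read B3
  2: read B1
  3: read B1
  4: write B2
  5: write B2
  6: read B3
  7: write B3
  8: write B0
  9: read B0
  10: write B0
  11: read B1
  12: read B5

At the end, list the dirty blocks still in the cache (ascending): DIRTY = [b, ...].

0: W B0 -> L0 miss  d=D]
1: R B3 -> L1 miss  d=-]
2: R B1 -> L1 miss  d=-]
3: R B1 -> L1 hit  d=-]
4: W B2 -> L0 miss wb->B0  d=D]
5: W B2 -> L0 hit  d=D]
6: R B3 -> L1 miss  d=-]
7: W B3 -> L1 hit  d=D]
8: W B0 -> L0 miss wb->B2  d=D]
9: R B0 -> L0 hit  d=D]
10: W B0 -> L0 hit  d=D]
11: R B1 -> L1 miss wb->B3  d=-]
12: R B5 -> L1 miss  d=-]

DIRTY = [0]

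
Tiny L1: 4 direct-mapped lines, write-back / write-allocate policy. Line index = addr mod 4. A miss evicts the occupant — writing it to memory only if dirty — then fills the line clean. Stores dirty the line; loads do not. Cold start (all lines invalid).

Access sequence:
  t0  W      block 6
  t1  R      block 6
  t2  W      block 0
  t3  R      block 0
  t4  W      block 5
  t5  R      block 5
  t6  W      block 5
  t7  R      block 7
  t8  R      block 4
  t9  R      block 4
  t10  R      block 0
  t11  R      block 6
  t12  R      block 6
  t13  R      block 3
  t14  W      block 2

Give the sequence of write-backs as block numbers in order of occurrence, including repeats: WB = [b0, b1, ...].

0: W B6 → L2 miss [D]
1: R B6 → L2 hit [D]
2: W B0 → L0 miss [D]
3: R B0 → L0 hit [D]
4: W B5 → L1 miss [D]
5: R B5 → L1 hit [D]
6: W B5 → L1 hit [D]
7: R B7 → L3 miss [-]
8: R B4 → L0 miss wb→B0 [-]
9: R B4 → L0 hit [-]
10: R B0 → L0 miss [-]
11: R B6 → L2 hit [D]
12: R B6 → L2 hit [D]
13: R B3 → L3 miss [-]
14: W B2 → L2 miss wb→B6 [D]

WB = [0, 6]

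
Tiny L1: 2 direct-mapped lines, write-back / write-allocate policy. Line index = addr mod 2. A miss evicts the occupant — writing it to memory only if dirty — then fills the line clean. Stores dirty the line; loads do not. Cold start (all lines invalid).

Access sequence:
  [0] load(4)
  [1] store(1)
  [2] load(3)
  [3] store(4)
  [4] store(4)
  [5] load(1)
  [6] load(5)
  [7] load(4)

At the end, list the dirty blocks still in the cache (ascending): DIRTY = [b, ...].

DIRTY = [4]

  0 | R B4 → L0 miss [-]
  1 | W B1 → L1 miss [D]
  2 | R B3 → L1 miss wb→B1 [-]
  3 | W B4 → L0 hit [D]
  4 | W B4 → L0 hit [D]
  5 | R B1 → L1 miss [-]
  6 | R B5 → L1 miss [-]
  7 | R B4 → L0 hit [D]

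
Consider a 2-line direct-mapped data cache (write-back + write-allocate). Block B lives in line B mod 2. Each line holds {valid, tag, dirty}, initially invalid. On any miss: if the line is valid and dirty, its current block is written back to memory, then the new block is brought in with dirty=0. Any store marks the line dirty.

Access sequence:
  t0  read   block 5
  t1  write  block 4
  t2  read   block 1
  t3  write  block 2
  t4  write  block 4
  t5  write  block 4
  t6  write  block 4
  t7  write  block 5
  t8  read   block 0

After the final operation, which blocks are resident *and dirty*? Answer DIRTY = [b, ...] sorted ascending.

DIRTY = [5]

  0 | R B5 → L1 miss [-]
  1 | W B4 → L0 miss [D]
  2 | R B1 → L1 miss [-]
  3 | W B2 → L0 miss wb→B4 [D]
  4 | W B4 → L0 miss wb→B2 [D]
  5 | W B4 → L0 hit [D]
  6 | W B4 → L0 hit [D]
  7 | W B5 → L1 miss [D]
  8 | R B0 → L0 miss wb→B4 [-]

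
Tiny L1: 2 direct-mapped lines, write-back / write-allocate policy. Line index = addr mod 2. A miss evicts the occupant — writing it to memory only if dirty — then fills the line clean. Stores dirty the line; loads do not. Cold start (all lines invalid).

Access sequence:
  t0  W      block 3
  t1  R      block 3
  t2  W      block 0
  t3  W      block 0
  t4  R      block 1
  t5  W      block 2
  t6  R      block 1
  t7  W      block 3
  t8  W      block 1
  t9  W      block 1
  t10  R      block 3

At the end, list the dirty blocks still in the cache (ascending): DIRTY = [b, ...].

DIRTY = [2]

0: W B3 -> L1 miss  d=D]
1: R B3 -> L1 hit  d=D]
2: W B0 -> L0 miss  d=D]
3: W B0 -> L0 hit  d=D]
4: R B1 -> L1 miss wb->B3  d=-]
5: W B2 -> L0 miss wb->B0  d=D]
6: R B1 -> L1 hit  d=-]
7: W B3 -> L1 miss  d=D]
8: W B1 -> L1 miss wb->B3  d=D]
9: W B1 -> L1 hit  d=D]
10: R B3 -> L1 miss wb->B1  d=-]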